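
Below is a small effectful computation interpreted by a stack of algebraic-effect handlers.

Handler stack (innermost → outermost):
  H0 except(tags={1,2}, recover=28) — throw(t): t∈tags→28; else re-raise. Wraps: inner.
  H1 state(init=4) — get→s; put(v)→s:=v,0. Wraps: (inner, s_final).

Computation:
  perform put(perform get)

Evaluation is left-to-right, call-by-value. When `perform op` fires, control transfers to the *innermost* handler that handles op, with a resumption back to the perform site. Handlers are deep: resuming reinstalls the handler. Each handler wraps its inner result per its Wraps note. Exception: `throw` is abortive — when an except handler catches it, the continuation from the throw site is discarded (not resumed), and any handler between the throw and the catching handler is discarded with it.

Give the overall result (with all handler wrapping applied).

Step-by-step:
get @ H1 ⇒ 4
put(4) @ H1 ⇒ s:=4
H0 returns 0
H1 returns (0, 4)
= (0, 4)

Answer: (0, 4)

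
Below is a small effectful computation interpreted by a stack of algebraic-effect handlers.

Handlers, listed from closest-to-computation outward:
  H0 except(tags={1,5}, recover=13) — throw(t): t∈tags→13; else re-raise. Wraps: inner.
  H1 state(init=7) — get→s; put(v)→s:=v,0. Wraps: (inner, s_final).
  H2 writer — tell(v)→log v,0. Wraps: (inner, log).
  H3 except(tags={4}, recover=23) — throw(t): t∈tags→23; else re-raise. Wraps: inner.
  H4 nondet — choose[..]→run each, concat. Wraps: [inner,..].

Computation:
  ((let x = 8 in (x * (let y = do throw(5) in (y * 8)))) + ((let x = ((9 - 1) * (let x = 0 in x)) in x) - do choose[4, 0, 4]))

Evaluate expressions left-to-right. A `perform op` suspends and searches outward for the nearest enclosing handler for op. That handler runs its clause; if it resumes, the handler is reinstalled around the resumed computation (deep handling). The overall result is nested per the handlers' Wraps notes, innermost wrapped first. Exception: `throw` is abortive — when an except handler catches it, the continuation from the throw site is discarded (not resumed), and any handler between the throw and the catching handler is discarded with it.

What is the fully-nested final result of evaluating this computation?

Answer: [((13, 7), ())]

Evaluation trace:
throw(5) @ H0 caught ⇒ 13
H1 returns (13, 7)
H2 returns ((13, 7), ())
H3 returns ((13, 7), ())
H4 returns [((13, 7), ())]
= [((13, 7), ())]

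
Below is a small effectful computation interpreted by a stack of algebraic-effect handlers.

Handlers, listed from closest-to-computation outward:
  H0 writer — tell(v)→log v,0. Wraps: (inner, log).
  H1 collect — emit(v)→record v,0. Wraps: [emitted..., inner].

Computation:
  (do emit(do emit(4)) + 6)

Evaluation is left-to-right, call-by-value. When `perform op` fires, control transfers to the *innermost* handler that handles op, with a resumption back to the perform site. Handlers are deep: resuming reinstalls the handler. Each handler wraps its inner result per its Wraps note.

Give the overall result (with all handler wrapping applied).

Answer: [4, 0, (6, ())]

Step-by-step:
emit(4) @ H1 ⇒ out+=4
emit(0) @ H1 ⇒ out+=0
H0 returns (6, ())
H1 returns [4, 0, (6, ())]
= [4, 0, (6, ())]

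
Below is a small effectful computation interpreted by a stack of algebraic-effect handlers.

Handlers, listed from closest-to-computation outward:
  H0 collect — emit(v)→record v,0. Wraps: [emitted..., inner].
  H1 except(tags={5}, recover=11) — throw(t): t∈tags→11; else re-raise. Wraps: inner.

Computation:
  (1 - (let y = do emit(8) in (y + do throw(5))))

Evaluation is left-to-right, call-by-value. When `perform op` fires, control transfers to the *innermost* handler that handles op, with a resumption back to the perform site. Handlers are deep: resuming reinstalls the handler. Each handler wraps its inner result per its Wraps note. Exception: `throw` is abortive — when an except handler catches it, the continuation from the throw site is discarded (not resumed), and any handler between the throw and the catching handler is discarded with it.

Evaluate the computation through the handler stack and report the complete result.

Answer: 11

Step-by-step:
emit(8) @ H0 ⇒ out+=8
throw(5) @ H1 caught ⇒ 11
= 11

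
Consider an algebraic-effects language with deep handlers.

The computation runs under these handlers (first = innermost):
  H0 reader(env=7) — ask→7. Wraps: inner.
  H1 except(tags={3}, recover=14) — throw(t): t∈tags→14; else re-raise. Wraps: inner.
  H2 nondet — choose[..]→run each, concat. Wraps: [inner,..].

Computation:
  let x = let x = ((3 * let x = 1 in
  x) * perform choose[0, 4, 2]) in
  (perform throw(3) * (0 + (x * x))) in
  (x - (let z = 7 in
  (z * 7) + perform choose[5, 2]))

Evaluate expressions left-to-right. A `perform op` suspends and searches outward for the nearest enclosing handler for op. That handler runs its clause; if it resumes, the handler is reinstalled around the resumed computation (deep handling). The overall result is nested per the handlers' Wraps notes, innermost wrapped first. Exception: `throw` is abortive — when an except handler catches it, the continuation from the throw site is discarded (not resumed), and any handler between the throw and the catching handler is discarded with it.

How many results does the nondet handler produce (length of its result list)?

Answer: 3

Working:
choose[0, 4, 2] @ H2
  branch[0] choose=0:
    throw(3) @ H1 caught ⇒ 14
    H2 returns [14]
  branch[1] choose=4:
    throw(3) @ H1 caught ⇒ 14
    H2 returns [14]
  branch[2] choose=2:
    throw(3) @ H1 caught ⇒ 14
    H2 returns [14]
= [14, 14, 14]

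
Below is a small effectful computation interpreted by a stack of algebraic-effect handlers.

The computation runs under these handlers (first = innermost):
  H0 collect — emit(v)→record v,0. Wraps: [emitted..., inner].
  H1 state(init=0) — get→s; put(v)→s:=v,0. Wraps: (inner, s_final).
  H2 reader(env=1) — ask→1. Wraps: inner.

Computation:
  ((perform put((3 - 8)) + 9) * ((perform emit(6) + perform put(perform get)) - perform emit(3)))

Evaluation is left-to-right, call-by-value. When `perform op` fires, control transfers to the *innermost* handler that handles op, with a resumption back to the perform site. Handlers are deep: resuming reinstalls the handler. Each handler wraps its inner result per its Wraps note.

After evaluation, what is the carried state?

Answer: -5

Working:
put(-5) @ H1 ⇒ s:=-5
emit(6) @ H0 ⇒ out+=6
get @ H1 ⇒ -5
put(-5) @ H1 ⇒ s:=-5
emit(3) @ H0 ⇒ out+=3
H0 returns [6, 3, 0]
H1 returns ([6, 3, 0], -5)
H2 returns ([6, 3, 0], -5)
= ([6, 3, 0], -5)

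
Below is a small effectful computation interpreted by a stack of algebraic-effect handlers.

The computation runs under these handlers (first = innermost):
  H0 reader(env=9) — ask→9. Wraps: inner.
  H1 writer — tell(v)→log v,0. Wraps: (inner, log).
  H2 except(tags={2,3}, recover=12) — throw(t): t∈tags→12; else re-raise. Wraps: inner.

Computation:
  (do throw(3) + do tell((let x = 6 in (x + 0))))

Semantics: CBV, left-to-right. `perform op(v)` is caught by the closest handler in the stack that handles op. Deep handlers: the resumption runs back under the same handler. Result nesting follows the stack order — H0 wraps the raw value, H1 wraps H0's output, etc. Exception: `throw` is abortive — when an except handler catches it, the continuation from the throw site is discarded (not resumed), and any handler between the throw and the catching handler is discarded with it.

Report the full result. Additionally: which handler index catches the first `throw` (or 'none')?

Step-by-step:
throw(3) @ H2 caught ⇒ 12
= 12

Answer: 12 ; first throw caught by: H2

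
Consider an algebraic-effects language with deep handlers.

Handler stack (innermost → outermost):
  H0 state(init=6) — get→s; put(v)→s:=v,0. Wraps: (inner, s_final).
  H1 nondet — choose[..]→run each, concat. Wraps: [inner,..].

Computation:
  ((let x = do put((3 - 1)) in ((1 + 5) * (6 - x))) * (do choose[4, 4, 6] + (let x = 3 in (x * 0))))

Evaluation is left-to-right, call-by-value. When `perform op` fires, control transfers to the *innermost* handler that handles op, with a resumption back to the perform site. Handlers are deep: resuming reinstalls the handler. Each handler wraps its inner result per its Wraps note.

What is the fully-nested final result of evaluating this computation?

Working:
put(2) @ H0 ⇒ s:=2
choose[4, 4, 6] @ H1
  branch[0] choose=4:
    H0 returns (144, 2)
    H1 returns [(144, 2)]
  branch[1] choose=4:
    H0 returns (144, 2)
    H1 returns [(144, 2)]
  branch[2] choose=6:
    H0 returns (216, 2)
    H1 returns [(216, 2)]
= [(144, 2), (144, 2), (216, 2)]

Answer: [(144, 2), (144, 2), (216, 2)]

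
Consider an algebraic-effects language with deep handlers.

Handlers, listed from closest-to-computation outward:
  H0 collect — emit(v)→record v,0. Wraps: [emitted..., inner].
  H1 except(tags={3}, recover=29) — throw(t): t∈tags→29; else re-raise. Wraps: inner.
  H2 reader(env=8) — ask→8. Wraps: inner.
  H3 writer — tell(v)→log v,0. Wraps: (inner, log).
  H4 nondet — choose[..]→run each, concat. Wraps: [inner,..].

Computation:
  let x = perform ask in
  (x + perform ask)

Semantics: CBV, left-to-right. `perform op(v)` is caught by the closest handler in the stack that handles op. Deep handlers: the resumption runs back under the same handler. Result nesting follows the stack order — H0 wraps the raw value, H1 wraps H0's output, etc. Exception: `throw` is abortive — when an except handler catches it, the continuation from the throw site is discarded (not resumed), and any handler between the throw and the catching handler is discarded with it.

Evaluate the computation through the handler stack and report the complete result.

Answer: [([16], ())]

Evaluation trace:
ask @ H2 ⇒ 8
ask @ H2 ⇒ 8
H0 returns [16]
H1 returns [16]
H2 returns [16]
H3 returns ([16], ())
H4 returns [([16], ())]
= [([16], ())]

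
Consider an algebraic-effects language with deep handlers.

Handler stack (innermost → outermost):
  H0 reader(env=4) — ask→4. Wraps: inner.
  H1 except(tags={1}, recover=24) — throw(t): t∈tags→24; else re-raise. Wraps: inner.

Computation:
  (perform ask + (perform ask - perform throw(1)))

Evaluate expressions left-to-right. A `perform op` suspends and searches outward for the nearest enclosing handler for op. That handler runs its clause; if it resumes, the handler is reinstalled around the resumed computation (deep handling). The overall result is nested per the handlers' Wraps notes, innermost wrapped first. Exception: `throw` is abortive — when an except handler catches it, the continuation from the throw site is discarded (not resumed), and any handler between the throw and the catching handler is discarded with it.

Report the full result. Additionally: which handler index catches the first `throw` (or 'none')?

Answer: 24 ; first throw caught by: H1

Working:
ask @ H0 ⇒ 4
ask @ H0 ⇒ 4
throw(1) @ H1 caught ⇒ 24
= 24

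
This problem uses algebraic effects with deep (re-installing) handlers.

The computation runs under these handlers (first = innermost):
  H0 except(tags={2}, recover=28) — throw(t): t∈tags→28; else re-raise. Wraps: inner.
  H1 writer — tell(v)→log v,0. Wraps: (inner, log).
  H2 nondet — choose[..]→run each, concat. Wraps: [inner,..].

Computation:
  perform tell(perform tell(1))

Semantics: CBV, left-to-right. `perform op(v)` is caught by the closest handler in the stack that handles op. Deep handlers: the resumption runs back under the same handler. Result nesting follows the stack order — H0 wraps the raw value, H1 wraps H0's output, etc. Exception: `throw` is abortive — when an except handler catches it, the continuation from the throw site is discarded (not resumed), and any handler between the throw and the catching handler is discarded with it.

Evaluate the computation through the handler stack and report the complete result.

Answer: [(0, (1, 0))]

Step-by-step:
tell(1) @ H1 ⇒ log+=1
tell(0) @ H1 ⇒ log+=0
H0 returns 0
H1 returns (0, (1, 0))
H2 returns [(0, (1, 0))]
= [(0, (1, 0))]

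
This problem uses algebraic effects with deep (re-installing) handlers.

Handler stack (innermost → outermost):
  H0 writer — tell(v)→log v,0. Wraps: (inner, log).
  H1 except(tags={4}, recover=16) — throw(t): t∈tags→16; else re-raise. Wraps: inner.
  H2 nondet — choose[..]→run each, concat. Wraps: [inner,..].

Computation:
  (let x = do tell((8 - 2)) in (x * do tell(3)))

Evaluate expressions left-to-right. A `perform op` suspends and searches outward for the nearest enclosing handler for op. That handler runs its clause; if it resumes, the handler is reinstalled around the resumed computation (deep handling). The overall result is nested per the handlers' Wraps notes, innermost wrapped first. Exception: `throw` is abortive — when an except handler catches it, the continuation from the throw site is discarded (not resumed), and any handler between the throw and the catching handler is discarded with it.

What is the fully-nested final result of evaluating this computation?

Answer: [(0, (6, 3))]

Working:
tell(6) @ H0 ⇒ log+=6
tell(3) @ H0 ⇒ log+=3
H0 returns (0, (6, 3))
H1 returns (0, (6, 3))
H2 returns [(0, (6, 3))]
= [(0, (6, 3))]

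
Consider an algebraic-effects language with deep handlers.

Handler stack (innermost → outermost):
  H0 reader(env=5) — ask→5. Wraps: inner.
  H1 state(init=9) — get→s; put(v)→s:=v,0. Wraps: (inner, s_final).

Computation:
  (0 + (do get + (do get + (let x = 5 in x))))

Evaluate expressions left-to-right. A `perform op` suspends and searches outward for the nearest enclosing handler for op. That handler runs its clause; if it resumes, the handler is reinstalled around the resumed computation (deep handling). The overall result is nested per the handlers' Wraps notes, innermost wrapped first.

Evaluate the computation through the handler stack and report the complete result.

Answer: (23, 9)

Working:
get @ H1 ⇒ 9
get @ H1 ⇒ 9
H0 returns 23
H1 returns (23, 9)
= (23, 9)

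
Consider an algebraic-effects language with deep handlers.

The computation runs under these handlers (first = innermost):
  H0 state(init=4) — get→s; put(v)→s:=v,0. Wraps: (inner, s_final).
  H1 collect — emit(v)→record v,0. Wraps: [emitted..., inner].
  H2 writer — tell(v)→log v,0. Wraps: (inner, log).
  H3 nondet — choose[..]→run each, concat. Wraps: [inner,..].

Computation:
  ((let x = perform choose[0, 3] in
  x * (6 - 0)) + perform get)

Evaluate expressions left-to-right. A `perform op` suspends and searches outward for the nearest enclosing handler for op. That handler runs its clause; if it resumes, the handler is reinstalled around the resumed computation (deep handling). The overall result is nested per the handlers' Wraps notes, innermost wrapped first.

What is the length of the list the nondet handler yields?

Answer: 2

Step-by-step:
choose[0, 3] @ H3
  branch[0] choose=0:
    get @ H0 ⇒ 4
    H0 returns (4, 4)
    H1 returns [(4, 4)]
    H2 returns ([(4, 4)], ())
    H3 returns [([(4, 4)], ())]
  branch[1] choose=3:
    get @ H0 ⇒ 4
    H0 returns (22, 4)
    H1 returns [(22, 4)]
    H2 returns ([(22, 4)], ())
    H3 returns [([(22, 4)], ())]
= [([(4, 4)], ()), ([(22, 4)], ())]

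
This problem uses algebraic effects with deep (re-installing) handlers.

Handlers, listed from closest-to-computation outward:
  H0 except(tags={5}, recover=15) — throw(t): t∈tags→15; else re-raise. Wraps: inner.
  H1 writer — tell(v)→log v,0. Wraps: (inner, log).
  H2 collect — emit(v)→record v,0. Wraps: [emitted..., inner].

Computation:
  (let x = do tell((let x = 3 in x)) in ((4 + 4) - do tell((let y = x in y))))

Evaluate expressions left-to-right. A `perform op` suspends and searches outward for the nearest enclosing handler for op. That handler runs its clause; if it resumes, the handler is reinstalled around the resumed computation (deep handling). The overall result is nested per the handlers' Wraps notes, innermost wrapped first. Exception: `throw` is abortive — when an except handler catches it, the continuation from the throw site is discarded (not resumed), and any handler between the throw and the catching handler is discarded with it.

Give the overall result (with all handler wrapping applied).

Step-by-step:
tell(3) @ H1 ⇒ log+=3
tell(0) @ H1 ⇒ log+=0
H0 returns 8
H1 returns (8, (3, 0))
H2 returns [(8, (3, 0))]
= [(8, (3, 0))]

Answer: [(8, (3, 0))]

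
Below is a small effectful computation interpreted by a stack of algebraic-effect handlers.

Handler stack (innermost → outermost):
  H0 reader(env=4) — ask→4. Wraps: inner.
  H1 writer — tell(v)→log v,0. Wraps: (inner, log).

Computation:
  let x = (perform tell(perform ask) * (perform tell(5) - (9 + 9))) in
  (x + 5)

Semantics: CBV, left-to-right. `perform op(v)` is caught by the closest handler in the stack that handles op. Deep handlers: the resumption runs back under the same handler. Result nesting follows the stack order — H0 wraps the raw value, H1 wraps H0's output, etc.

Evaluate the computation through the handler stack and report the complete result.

Working:
ask @ H0 ⇒ 4
tell(4) @ H1 ⇒ log+=4
tell(5) @ H1 ⇒ log+=5
H0 returns 5
H1 returns (5, (4, 5))
= (5, (4, 5))

Answer: (5, (4, 5))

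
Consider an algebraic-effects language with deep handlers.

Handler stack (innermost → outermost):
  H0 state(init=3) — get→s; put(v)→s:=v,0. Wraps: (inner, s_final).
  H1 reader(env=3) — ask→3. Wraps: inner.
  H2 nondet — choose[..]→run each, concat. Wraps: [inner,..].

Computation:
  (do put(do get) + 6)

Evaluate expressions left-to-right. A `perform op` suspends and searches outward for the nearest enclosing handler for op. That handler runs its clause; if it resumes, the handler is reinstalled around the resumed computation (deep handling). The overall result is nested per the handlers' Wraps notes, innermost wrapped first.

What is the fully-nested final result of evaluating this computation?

Answer: [(6, 3)]

Working:
get @ H0 ⇒ 3
put(3) @ H0 ⇒ s:=3
H0 returns (6, 3)
H1 returns (6, 3)
H2 returns [(6, 3)]
= [(6, 3)]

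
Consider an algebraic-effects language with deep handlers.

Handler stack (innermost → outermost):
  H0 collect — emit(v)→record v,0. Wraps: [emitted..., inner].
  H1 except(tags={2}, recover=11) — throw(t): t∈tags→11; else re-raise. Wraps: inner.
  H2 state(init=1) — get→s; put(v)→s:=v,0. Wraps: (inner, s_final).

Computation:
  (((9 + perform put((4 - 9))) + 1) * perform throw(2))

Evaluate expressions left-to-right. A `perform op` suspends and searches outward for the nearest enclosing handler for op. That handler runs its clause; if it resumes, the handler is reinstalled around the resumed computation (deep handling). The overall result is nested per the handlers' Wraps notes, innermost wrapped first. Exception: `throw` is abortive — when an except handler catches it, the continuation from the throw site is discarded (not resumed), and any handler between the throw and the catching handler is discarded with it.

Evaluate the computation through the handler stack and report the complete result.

Evaluation trace:
put(-5) @ H2 ⇒ s:=-5
throw(2) @ H1 caught ⇒ 11
H2 returns (11, -5)
= (11, -5)

Answer: (11, -5)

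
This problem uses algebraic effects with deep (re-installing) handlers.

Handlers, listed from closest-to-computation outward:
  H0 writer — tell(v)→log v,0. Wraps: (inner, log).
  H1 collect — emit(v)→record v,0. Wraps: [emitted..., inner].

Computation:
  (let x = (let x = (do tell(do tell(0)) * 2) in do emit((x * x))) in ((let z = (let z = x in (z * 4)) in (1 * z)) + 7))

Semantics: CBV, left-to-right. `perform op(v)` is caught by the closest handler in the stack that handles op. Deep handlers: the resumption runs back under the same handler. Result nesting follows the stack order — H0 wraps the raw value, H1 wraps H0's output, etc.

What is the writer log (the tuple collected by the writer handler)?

Working:
tell(0) @ H0 ⇒ log+=0
tell(0) @ H0 ⇒ log+=0
emit(0) @ H1 ⇒ out+=0
H0 returns (7, (0, 0))
H1 returns [0, (7, (0, 0))]
= [0, (7, (0, 0))]

Answer: (0, 0)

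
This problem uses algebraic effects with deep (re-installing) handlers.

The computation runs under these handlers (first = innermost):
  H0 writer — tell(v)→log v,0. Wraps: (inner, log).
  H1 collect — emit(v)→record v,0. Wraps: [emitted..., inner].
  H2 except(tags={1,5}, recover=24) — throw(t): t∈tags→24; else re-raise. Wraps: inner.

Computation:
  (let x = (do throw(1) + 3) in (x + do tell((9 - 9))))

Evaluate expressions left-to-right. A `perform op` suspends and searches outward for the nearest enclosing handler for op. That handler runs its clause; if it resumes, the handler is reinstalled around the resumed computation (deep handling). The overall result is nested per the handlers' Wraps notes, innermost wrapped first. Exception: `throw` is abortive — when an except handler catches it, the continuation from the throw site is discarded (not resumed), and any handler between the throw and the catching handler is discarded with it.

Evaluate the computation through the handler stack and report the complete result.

Answer: 24

Working:
throw(1) @ H2 caught ⇒ 24
= 24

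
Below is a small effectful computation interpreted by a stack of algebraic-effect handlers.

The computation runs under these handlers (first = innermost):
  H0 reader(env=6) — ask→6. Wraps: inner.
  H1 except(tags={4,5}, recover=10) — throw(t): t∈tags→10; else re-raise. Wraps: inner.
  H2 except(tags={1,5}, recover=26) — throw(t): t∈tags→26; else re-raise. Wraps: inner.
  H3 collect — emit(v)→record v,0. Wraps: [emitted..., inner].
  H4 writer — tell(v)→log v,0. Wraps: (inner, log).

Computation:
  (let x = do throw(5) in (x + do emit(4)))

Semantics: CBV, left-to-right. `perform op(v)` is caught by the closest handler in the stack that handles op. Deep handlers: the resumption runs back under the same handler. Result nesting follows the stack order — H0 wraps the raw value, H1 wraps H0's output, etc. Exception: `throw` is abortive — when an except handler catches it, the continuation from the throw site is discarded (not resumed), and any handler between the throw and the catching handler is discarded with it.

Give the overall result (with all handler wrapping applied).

Step-by-step:
throw(5) @ H1 caught ⇒ 10
H2 returns 10
H3 returns [10]
H4 returns ([10], ())
= ([10], ())

Answer: ([10], ())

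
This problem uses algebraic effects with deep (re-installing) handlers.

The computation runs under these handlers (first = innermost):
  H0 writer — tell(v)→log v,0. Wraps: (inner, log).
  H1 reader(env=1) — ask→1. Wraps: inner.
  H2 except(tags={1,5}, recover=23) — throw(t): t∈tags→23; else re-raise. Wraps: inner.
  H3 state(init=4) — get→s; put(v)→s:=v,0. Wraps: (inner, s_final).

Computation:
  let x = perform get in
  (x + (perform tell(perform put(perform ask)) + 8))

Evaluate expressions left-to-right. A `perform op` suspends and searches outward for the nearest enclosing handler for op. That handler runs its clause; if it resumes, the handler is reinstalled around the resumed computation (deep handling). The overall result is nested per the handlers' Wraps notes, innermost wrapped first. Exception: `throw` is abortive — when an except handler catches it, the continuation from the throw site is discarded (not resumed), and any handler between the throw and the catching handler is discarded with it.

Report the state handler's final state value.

Answer: 1

Working:
get @ H3 ⇒ 4
ask @ H1 ⇒ 1
put(1) @ H3 ⇒ s:=1
tell(0) @ H0 ⇒ log+=0
H0 returns (12, (0))
H1 returns (12, (0))
H2 returns (12, (0))
H3 returns ((12, (0)), 1)
= ((12, (0)), 1)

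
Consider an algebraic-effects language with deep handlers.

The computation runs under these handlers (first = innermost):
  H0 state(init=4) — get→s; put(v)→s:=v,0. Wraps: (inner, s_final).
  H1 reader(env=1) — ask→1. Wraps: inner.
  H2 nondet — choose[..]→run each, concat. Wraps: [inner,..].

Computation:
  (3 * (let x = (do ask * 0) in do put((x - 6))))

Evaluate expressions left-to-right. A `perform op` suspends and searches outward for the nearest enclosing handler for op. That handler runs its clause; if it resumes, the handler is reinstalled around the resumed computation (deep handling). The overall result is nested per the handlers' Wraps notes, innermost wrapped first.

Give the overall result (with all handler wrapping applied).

Evaluation trace:
ask @ H1 ⇒ 1
put(-6) @ H0 ⇒ s:=-6
H0 returns (0, -6)
H1 returns (0, -6)
H2 returns [(0, -6)]
= [(0, -6)]

Answer: [(0, -6)]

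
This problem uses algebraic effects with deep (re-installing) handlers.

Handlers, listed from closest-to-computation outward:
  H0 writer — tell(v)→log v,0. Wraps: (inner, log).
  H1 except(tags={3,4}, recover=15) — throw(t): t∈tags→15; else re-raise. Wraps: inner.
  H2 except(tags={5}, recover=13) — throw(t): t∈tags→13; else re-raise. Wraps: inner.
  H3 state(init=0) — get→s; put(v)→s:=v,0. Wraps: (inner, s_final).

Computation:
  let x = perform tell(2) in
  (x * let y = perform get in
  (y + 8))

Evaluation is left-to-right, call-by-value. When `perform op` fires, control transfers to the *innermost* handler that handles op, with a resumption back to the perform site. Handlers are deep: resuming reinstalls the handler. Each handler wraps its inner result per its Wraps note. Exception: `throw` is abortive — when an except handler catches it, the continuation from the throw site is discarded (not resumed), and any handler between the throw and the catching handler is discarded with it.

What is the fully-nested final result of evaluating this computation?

Evaluation trace:
tell(2) @ H0 ⇒ log+=2
get @ H3 ⇒ 0
H0 returns (0, (2))
H1 returns (0, (2))
H2 returns (0, (2))
H3 returns ((0, (2)), 0)
= ((0, (2)), 0)

Answer: ((0, (2)), 0)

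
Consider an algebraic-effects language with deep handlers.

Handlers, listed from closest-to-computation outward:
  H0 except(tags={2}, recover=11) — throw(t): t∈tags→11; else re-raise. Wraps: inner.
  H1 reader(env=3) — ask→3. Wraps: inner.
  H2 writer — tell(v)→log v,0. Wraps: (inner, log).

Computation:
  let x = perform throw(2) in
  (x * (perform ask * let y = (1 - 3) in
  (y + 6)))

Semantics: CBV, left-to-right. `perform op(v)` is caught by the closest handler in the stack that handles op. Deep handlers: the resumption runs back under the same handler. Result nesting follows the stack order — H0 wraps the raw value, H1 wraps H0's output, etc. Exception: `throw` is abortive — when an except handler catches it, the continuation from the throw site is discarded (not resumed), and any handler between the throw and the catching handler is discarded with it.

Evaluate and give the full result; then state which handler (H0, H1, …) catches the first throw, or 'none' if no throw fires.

Answer: (11, ()) ; first throw caught by: H0

Working:
throw(2) @ H0 caught ⇒ 11
H1 returns 11
H2 returns (11, ())
= (11, ())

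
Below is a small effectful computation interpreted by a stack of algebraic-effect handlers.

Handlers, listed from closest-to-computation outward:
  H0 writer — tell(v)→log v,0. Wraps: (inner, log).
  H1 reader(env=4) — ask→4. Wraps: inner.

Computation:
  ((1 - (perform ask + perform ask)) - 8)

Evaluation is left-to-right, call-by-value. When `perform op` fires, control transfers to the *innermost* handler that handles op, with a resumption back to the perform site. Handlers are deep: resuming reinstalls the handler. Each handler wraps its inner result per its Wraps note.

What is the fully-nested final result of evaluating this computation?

Answer: (-15, ())

Evaluation trace:
ask @ H1 ⇒ 4
ask @ H1 ⇒ 4
H0 returns (-15, ())
H1 returns (-15, ())
= (-15, ())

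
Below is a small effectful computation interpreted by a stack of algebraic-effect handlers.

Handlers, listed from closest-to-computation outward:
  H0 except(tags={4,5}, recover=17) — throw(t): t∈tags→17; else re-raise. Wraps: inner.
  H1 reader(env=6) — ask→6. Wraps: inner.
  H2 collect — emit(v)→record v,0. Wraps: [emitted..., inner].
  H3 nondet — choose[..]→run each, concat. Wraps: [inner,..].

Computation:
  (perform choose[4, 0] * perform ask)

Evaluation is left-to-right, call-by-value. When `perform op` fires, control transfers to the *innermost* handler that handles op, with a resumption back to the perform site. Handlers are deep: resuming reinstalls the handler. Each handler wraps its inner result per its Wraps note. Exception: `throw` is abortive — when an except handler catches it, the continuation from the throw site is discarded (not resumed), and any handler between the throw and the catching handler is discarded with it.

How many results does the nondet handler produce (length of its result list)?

Working:
choose[4, 0] @ H3
  branch[0] choose=4:
    ask @ H1 ⇒ 6
    H0 returns 24
    H1 returns 24
    H2 returns [24]
    H3 returns [[24]]
  branch[1] choose=0:
    ask @ H1 ⇒ 6
    H0 returns 0
    H1 returns 0
    H2 returns [0]
    H3 returns [[0]]
= [[24], [0]]

Answer: 2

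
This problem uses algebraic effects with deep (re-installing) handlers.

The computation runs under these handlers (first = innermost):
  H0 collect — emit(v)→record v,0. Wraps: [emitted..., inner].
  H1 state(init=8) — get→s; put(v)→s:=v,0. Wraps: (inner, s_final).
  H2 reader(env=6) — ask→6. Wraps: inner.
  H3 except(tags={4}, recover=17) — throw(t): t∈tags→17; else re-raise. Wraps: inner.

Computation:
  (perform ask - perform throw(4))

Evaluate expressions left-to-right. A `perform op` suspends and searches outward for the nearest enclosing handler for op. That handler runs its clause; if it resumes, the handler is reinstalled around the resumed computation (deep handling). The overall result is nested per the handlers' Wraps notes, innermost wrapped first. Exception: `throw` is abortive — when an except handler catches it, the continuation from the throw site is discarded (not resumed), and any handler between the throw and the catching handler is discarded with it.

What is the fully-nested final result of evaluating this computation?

Step-by-step:
ask @ H2 ⇒ 6
throw(4) @ H3 caught ⇒ 17
= 17

Answer: 17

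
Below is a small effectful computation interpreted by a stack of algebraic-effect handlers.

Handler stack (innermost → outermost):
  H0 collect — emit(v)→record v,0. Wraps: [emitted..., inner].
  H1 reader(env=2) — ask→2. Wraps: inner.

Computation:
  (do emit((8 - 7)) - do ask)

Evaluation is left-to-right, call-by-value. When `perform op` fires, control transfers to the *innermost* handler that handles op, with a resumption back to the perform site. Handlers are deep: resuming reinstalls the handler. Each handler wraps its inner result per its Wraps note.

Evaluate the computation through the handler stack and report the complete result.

Working:
emit(1) @ H0 ⇒ out+=1
ask @ H1 ⇒ 2
H0 returns [1, -2]
H1 returns [1, -2]
= [1, -2]

Answer: [1, -2]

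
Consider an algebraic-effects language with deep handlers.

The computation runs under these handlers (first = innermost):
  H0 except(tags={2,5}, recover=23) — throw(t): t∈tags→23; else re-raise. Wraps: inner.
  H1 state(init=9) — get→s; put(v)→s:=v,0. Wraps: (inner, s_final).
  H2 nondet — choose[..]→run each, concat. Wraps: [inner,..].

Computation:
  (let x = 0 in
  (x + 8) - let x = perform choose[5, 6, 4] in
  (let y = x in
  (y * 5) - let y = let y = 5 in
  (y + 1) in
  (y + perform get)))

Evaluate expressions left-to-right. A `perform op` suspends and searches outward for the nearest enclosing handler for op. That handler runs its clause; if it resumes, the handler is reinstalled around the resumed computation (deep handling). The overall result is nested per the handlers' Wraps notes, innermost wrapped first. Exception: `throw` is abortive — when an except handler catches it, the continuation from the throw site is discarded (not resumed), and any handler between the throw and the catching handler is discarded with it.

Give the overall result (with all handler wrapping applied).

Step-by-step:
choose[5, 6, 4] @ H2
  branch[0] choose=5:
    get @ H1 ⇒ 9
    H0 returns -2
    H1 returns (-2, 9)
    H2 returns [(-2, 9)]
  branch[1] choose=6:
    get @ H1 ⇒ 9
    H0 returns -7
    H1 returns (-7, 9)
    H2 returns [(-7, 9)]
  branch[2] choose=4:
    get @ H1 ⇒ 9
    H0 returns 3
    H1 returns (3, 9)
    H2 returns [(3, 9)]
= [(-2, 9), (-7, 9), (3, 9)]

Answer: [(-2, 9), (-7, 9), (3, 9)]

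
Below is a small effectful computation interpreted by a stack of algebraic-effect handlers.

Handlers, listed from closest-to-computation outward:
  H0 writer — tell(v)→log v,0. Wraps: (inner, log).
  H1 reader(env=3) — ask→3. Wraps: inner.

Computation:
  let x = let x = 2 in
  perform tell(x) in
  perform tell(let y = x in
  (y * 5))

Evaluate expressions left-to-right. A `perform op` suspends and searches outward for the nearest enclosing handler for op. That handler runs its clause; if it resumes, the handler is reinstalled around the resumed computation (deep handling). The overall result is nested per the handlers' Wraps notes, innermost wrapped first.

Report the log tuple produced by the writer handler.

Answer: (2, 0)

Step-by-step:
tell(2) @ H0 ⇒ log+=2
tell(0) @ H0 ⇒ log+=0
H0 returns (0, (2, 0))
H1 returns (0, (2, 0))
= (0, (2, 0))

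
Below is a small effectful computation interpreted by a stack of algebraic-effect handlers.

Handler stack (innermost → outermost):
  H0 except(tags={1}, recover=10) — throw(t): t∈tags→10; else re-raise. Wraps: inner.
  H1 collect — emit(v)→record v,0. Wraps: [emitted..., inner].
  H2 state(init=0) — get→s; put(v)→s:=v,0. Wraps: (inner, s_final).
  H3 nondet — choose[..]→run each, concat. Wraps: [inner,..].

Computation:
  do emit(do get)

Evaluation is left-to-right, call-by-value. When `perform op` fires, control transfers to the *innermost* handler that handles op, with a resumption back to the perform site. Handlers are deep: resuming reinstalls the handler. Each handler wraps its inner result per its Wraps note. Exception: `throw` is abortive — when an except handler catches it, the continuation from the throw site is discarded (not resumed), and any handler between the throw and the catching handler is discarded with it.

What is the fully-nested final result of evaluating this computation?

Evaluation trace:
get @ H2 ⇒ 0
emit(0) @ H1 ⇒ out+=0
H0 returns 0
H1 returns [0, 0]
H2 returns ([0, 0], 0)
H3 returns [([0, 0], 0)]
= [([0, 0], 0)]

Answer: [([0, 0], 0)]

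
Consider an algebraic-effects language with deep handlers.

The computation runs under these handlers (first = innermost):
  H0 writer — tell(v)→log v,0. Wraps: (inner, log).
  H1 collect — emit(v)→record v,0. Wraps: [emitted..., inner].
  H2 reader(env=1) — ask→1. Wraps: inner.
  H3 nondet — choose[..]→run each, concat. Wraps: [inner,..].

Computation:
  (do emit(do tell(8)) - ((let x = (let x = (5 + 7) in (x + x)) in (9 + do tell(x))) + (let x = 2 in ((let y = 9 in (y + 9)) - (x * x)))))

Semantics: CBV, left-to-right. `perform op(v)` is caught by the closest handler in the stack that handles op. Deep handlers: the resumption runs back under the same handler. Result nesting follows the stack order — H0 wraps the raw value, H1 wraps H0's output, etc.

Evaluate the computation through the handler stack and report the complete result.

Step-by-step:
tell(8) @ H0 ⇒ log+=8
emit(0) @ H1 ⇒ out+=0
tell(24) @ H0 ⇒ log+=24
H0 returns (-23, (8, 24))
H1 returns [0, (-23, (8, 24))]
H2 returns [0, (-23, (8, 24))]
H3 returns [[0, (-23, (8, 24))]]
= [[0, (-23, (8, 24))]]

Answer: [[0, (-23, (8, 24))]]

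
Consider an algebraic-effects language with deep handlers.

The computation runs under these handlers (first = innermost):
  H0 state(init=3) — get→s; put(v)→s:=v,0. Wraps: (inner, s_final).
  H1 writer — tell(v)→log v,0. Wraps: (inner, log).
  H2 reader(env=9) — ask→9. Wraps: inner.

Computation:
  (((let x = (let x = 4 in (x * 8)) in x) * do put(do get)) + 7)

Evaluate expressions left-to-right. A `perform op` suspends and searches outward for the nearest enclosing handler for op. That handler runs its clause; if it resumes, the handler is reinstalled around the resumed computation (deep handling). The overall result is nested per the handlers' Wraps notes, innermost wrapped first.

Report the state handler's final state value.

Evaluation trace:
get @ H0 ⇒ 3
put(3) @ H0 ⇒ s:=3
H0 returns (7, 3)
H1 returns ((7, 3), ())
H2 returns ((7, 3), ())
= ((7, 3), ())

Answer: 3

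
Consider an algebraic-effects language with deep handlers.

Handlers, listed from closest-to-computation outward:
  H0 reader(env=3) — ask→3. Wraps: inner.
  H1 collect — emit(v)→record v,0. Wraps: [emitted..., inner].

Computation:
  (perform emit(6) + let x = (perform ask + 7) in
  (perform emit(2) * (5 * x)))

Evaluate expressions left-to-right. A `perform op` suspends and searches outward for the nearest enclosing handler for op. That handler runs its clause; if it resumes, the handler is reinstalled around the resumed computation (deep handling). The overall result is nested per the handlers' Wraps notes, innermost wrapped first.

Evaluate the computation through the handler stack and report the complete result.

Working:
emit(6) @ H1 ⇒ out+=6
ask @ H0 ⇒ 3
emit(2) @ H1 ⇒ out+=2
H0 returns 0
H1 returns [6, 2, 0]
= [6, 2, 0]

Answer: [6, 2, 0]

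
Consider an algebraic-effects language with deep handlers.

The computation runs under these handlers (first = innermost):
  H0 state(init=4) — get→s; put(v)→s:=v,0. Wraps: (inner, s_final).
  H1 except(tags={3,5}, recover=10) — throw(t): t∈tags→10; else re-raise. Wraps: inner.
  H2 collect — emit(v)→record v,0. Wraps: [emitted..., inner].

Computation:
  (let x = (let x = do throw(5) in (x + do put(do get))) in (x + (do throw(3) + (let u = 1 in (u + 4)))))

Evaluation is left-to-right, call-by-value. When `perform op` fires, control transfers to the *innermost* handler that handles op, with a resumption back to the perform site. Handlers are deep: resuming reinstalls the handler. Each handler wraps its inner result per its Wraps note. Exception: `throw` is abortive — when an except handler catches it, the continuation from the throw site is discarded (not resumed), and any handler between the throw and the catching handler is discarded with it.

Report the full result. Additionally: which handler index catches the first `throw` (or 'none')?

Working:
throw(5) @ H1 caught ⇒ 10
H2 returns [10]
= [10]

Answer: [10] ; first throw caught by: H1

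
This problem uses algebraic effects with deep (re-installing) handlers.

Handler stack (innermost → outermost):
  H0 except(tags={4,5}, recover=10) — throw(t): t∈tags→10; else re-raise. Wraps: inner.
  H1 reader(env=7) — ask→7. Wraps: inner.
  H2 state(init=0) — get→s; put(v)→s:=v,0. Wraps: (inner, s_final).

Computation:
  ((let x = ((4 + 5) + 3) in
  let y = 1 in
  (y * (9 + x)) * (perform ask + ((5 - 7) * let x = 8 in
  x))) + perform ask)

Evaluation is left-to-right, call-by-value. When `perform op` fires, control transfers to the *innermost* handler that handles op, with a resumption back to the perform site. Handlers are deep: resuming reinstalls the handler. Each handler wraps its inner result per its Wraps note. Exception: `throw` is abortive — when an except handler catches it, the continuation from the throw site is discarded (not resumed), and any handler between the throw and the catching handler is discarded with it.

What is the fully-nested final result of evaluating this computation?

Answer: (-182, 0)

Evaluation trace:
ask @ H1 ⇒ 7
ask @ H1 ⇒ 7
H0 returns -182
H1 returns -182
H2 returns (-182, 0)
= (-182, 0)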